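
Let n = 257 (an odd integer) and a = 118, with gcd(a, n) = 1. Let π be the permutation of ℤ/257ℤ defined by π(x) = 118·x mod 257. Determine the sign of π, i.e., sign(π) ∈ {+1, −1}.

+1

Trace 81: π^k(81) = [81, 49, 128, 198, 234, 113, 227] for k=0..6.
Cycle lengths of π_118 on ℤ/257ℤ: [128, 128, 1]; 3 cycles in total.
n − c = 257 − 3 = 254; sign = (−1)^254 = +1.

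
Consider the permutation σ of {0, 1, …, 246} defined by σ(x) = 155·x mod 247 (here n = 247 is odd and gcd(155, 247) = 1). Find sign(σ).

-1

Trace 116: π^k(116) = [116, 196, 246, 92, 181, 144, 90] for k=0..6.
π_155 has 20 disjoint cycles with lengths [18, 18, 18, 18, 18, 18, 18, 18, 18, 18, 18, 18, 18, 2, 2, 2, 2, 2, 2, 1] on {0,…,246}.
With 20 cycles on 247 points, sign = (−1)^{247−20} = -1.
(155|247)_J = -1 (Zolotarev's lemma cross-check).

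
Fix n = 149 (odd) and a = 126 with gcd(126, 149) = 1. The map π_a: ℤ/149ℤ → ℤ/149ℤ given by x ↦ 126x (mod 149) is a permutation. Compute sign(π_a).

Trace 112: π^k(112) = [112, 106, 95, 50, 42, 77, 17] for k=0..6.
Decompose π into cycles: lengths [148, 1] (2 cycles, including the fixed point 0).
Σ(ℓ_i−1) = 149−2 = 147; sign = (−1)^147 = -1.
Zolotarev: (126|149) = -1, matching the cycle-count sign.

-1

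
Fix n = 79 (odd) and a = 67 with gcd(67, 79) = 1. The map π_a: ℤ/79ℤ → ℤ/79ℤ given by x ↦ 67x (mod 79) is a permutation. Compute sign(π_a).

Start at x=67: 67 → 65 → 10 → 38 → 18 → 21 → 64 → … (one orbit).
π_67 has 7 disjoint cycles with lengths [13, 13, 13, 13, 13, 13, 1] on {0,…,78}.
7 cycles on 79: each ℓ→(−1)^(ℓ−1), product (−1)^72 = +1.
(67|79)_J = +1 (Zolotarev's lemma cross-check).

+1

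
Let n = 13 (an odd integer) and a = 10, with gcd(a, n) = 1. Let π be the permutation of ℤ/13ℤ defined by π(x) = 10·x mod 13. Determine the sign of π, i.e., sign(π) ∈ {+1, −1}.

+1

Trace 4: π^k(4) = [4, 1, 10, 9, 12, 3] for k=0..5.
π_10 has 3 disjoint cycles with lengths [6, 6, 1] on {0,…,12}.
With 3 cycles on 13 points, sign = (−1)^{13−3} = +1.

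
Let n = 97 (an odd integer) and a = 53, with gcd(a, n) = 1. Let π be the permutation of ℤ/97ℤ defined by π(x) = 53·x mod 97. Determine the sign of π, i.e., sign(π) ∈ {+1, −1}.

Orbit of 2 under x↦53x: [2, 9, 89, 61, 32, 47, 66]… (length divides ord_97(53)).
3 cycles of lengths [48, 48, 1].
sign(π) = (−1)^{n − #cycles} = (−1)^{97−3} = (−1)^94 = +1.

+1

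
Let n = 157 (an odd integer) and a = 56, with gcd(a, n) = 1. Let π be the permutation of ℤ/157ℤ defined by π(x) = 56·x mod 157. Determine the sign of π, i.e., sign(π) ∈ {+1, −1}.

+1

Trace 39: π^k(39) = [39, 143, 1, 56, 153, 90, 16] for k=0..6.
π_56 has 7 disjoint cycles with lengths [26, 26, 26, 26, 26, 26, 1] on {0,…,156}.
With 7 cycles on 157 points, sign = (−1)^{157−7} = +1.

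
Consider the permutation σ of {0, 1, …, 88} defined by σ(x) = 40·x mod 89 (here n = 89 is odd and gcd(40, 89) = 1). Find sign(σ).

+1

Orbit of 53 under x↦40x: [53, 73, 72, 32, 34, 25, 21]… (length divides ord_89(40)).
π_40 has 3 disjoint cycles with lengths [44, 44, 1] on {0,…,88}.
89 − 3 = 86 transpositions; sign(π) = (−1)^86 = +1.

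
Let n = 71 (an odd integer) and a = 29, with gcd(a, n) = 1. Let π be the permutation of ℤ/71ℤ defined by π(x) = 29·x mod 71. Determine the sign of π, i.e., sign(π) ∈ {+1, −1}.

Orbit of 48 under x↦29x: [48, 43, 40, 24, 57, 20, 12]… (length divides ord_71(29)).
3 cycles of lengths [35, 35, 1].
With 3 cycles on 71 points, sign = (−1)^{71−3} = +1.
Check: (29/71) = +1 by Zolotarev.

+1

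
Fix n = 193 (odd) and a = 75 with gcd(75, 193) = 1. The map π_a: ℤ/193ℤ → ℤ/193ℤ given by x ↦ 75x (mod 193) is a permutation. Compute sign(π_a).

+1

Orbit of 69 under x↦75x: [69, 157, 2, 150, 56, 147, 24]… (length divides ord_193(75)).
3 cycles of lengths [96, 96, 1].
With 3 cycles on 193 points, sign = (−1)^{193−3} = +1.
(75|193)_J = +1 (Zolotarev's lemma cross-check).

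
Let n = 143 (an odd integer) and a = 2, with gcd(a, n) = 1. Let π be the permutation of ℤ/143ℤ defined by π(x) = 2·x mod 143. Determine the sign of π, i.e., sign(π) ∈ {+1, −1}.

+1

Orbit of 133 under x↦2x: [133, 123, 103, 63, 126, 109, 75]… (length divides ord_143(2)).
π_2 has 5 disjoint cycles with lengths [60, 60, 12, 10, 1] on {0,…,142}.
sign(π) = (−1)^{n − #cycles} = (−1)^{143−5} = (−1)^138 = +1.
Via Zolotarev, sign(π_{2}) = (2|143) = +1.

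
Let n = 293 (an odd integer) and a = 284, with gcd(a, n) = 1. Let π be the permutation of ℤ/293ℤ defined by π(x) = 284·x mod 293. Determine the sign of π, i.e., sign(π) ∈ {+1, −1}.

Trace 65: π^k(65) = [65, 1, 284, 81, 150, 115, 137] for k=0..6.
Cycle type of π: 73×4 + 1; total 5 cycles.
sign(π) = (−1)^{n − #cycles} = (−1)^{293−5} = (−1)^288 = +1.

+1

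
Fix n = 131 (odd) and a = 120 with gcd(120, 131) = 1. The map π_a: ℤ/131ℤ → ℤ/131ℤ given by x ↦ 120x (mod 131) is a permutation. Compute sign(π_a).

Orbit of 2 under x↦120x: [2, 109, 111, 89, 69, 27, 96]… (length divides ord_131(120)).
Decompose π into cycles: lengths [130, 1] (2 cycles, including the fixed point 0).
Σ(ℓ_i−1) = 131−2 = 129; sign = (−1)^129 = -1.
(120|131)_J = -1 (Zolotarev's lemma cross-check).

-1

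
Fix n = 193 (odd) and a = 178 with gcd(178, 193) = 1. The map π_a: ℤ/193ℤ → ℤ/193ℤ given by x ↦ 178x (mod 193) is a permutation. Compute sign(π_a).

Orbit of 142 under x↦178x: [142, 186, 105, 162, 79, 166, 19]… (length divides ord_193(178)).
Decompose π into cycles: lengths [192, 1] (2 cycles, including the fixed point 0).
193 − 2 = 191 transpositions; sign(π) = (−1)^191 = -1.
Check: (178/193) = -1 by Zolotarev.

-1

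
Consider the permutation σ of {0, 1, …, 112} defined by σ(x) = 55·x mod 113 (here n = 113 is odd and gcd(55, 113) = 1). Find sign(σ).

-1

Trace 109: π^k(109) = [109, 6, 104, 70, 8, 101, 18] for k=0..6.
Cycle lengths of π_55 on ℤ/113ℤ: [112, 1]; 2 cycles in total.
113 − 2 = 111 transpositions; sign(π) = (−1)^111 = -1.
Via Zolotarev, sign(π_{55}) = (55|113) = -1.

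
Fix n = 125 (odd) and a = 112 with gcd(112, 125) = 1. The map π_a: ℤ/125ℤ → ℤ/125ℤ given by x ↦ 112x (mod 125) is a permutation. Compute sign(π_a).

Start at x=72: 72 → 64 → 43 → 66 → 17 → 29 → 123 → … (one orbit).
Cycle lengths of π_112 on ℤ/125ℤ: [100, 20, 4, 1]; 4 cycles in total.
n − c = 125 − 4 = 121; sign = (−1)^121 = -1.
Check: (112/125) = -1 by Zolotarev.

-1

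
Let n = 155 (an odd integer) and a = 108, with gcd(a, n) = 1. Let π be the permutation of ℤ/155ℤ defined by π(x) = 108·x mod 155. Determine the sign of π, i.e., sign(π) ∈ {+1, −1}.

Trace 16: π^k(16) = [16, 23, 4, 122, 1, 108, 39] for k=0..6.
11 cycles of lengths [20, 20, 20, 20, 20, 20, 10, 10, 10, 4, 1].
With 11 cycles on 155 points, sign = (−1)^{155−11} = +1.
(108|155)_J = +1 (Zolotarev's lemma cross-check).

+1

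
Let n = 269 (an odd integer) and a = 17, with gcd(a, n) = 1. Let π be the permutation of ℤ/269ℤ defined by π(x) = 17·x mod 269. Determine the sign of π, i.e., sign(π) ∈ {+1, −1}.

-1

Trace 141: π^k(141) = [141, 245, 130, 58, 179, 84, 83] for k=0..6.
Cycle type of π: 268 + 1; total 2 cycles.
269 − 2 = 267 transpositions; sign(π) = (−1)^267 = -1.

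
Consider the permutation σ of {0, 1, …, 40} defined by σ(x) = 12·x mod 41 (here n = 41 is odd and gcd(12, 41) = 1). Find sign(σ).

Start at x=15: 15 → 16 → 28 → 8 → 14 → 4 → 7 → … (one orbit).
Cycle lengths of π_12 on ℤ/41ℤ: [40, 1]; 2 cycles in total.
n − c = 41 − 2 = 39; sign = (−1)^39 = -1.

-1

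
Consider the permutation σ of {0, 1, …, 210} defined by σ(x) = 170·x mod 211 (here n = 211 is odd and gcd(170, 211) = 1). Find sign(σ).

Trace 184: π^k(184) = [184, 52, 189, 58, 154, 16, 188] for k=0..6.
Decompose π into cycles: lengths [105, 105, 1] (3 cycles, including the fixed point 0).
n − c = 211 − 3 = 208; sign = (−1)^208 = +1.

+1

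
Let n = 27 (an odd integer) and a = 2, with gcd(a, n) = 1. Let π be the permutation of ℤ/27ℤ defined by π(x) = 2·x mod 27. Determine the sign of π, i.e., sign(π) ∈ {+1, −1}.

Start at x=8: 8 → 16 → 5 → 10 → 20 → 13 → 26 → … (one orbit).
4 cycles of lengths [18, 6, 2, 1].
4 cycles on 27: each ℓ→(−1)^(ℓ−1), product (−1)^23 = -1.

-1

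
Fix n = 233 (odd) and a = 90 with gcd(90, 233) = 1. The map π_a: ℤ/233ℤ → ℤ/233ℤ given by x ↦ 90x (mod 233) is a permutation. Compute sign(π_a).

-1

Trace 216: π^k(216) = [216, 101, 3, 37, 68, 62, 221] for k=0..6.
Cycle type of π: 232 + 1; total 2 cycles.
sign(π) = (−1)^{n − #cycles} = (−1)^{233−2} = (−1)^231 = -1.
(90|233)_J = -1 (Zolotarev's lemma cross-check).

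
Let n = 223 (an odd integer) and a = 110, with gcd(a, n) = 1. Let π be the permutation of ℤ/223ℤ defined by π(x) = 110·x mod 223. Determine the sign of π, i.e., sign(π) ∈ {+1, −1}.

Orbit of 28 under x↦110x: [28, 181, 63, 17, 86, 94, 82]… (length divides ord_223(110)).
Cycle lengths of π_110 on ℤ/223ℤ: [111, 111, 1]; 3 cycles in total.
3 cycles on 223: each ℓ→(−1)^(ℓ−1), product (−1)^220 = +1.
Via Zolotarev, sign(π_{110}) = (110|223) = +1.

+1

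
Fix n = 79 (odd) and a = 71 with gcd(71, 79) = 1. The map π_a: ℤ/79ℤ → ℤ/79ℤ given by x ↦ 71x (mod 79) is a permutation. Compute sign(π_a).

-1

Trace 62: π^k(62) = [62, 57, 18, 14, 46, 27, 21] for k=0..6.
The orbit structure of x ↦ 71x mod 79: 4 orbits of sizes [26, 26, 26, 1].
79 − 4 = 75 transpositions; sign(π) = (−1)^75 = -1.
Zolotarev: (71|79) = -1, matching the cycle-count sign.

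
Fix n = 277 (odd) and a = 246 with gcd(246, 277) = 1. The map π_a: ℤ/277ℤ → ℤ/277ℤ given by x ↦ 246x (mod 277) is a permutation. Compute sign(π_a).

Orbit of 190 under x↦246x: [190, 204, 47, 205, 16, 58, 141]… (length divides ord_277(246)).
The orbit structure of x ↦ 246x mod 277: 2 orbits of sizes [276, 1].
With 2 cycles on 277 points, sign = (−1)^{277−2} = -1.

-1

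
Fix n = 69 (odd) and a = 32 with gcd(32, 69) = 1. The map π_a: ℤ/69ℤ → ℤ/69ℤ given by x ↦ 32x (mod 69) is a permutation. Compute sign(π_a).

-1

Start at x=13: 13 → 2 → 64 → 47 → 55 → 35 → 16 → … (one orbit).
Cycle type of π: 22×2 + 11×2 + 2 + 1; total 6 cycles.
6 cycles on 69: each ℓ→(−1)^(ℓ−1), product (−1)^63 = -1.
Check: (32/69) = -1 by Zolotarev.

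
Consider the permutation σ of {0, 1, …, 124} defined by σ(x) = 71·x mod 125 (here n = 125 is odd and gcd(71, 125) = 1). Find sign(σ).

Start at x=46: 46 → 16 → 11 → 31 → 76 → 21 → 116 → … (one orbit).
Decompose π into cycles: lengths [25, 25, 25, 25, 5, 5, 5, 5, 1, 1, 1, 1, 1] (13 cycles, including the fixed point 0).
125 − 13 = 112 transpositions; sign(π) = (−1)^112 = +1.

+1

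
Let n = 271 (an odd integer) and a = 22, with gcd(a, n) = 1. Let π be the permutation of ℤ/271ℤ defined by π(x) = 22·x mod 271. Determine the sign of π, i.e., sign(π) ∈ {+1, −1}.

+1

Orbit of 233 under x↦22x: [233, 248, 36, 250, 80, 134, 238]… (length divides ord_271(22)).
3 cycles of lengths [135, 135, 1].
Σ(ℓ_i−1) = 271−3 = 268; sign = (−1)^268 = +1.
Zolotarev: (22|271) = +1, matching the cycle-count sign.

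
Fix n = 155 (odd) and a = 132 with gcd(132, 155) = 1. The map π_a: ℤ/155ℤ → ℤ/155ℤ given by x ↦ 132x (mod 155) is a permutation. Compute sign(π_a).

Start at x=33: 33 → 16 → 97 → 94 → 8 → 126 → 47 → … (one orbit).
Cycle lengths of π_132 on ℤ/155ℤ: [20, 20, 20, 20, 20, 20, 5, 5, 5, 5, 5, 5, 4, 1]; 14 cycles in total.
With 14 cycles on 155 points, sign = (−1)^{155−14} = -1.
Via Zolotarev, sign(π_{132}) = (132|155) = -1.

-1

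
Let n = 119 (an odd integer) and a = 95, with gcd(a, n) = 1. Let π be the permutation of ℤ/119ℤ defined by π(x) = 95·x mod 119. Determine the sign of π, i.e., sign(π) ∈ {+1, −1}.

Orbit of 32 under x↦95x: [32, 65, 106, 74, 9, 22, 67]… (length divides ord_119(95)).
π_95 has 6 disjoint cycles with lengths [48, 48, 16, 3, 3, 1] on {0,…,118}.
With 6 cycles on 119 points, sign = (−1)^{119−6} = -1.
Check: (95/119) = -1 by Zolotarev.

-1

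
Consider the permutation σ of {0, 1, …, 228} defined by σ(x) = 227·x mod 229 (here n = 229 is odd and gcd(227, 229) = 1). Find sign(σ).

Start at x=8: 8 → 213 → 32 → 165 → 128 → 202 → 54 → … (one orbit).
Decompose π into cycles: lengths [76, 76, 76, 1] (4 cycles, including the fixed point 0).
4 cycles on 229: each ℓ→(−1)^(ℓ−1), product (−1)^225 = -1.

-1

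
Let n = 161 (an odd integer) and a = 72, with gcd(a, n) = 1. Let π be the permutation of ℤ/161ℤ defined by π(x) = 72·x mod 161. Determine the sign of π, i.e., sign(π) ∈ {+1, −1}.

+1

Orbit of 144 under x↦72x: [144, 64, 100, 116, 141, 9, 4]… (length divides ord_161(72)).
Cycle lengths of π_72 on ℤ/161ℤ: [33, 33, 33, 33, 11, 11, 3, 3, 1]; 9 cycles in total.
9 cycles on 161: each ℓ→(−1)^(ℓ−1), product (−1)^152 = +1.
The Jacobi symbol (72|161) = +1 (Zolotarev) agrees.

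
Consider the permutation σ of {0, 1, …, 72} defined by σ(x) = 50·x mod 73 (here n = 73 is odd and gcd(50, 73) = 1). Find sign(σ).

Orbit of 19 under x↦50x: [19, 1, 50, 18, 24, 32, 67]… (length divides ord_73(50)).
Decompose π into cycles: lengths [36, 36, 1] (3 cycles, including the fixed point 0).
sign(π) = (−1)^{n − #cycles} = (−1)^{73−3} = (−1)^70 = +1.
(50|73)_J = +1 (Zolotarev's lemma cross-check).

+1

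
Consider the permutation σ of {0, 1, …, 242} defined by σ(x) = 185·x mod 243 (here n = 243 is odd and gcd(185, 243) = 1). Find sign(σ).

-1

Trace 167: π^k(167) = [167, 34, 215, 166, 92, 10, 149] for k=0..6.
π_185 has 6 disjoint cycles with lengths [162, 54, 18, 6, 2, 1] on {0,…,242}.
sign(π) = (−1)^{n − #cycles} = (−1)^{243−6} = (−1)^237 = -1.
The Jacobi symbol (185|243) = -1 (Zolotarev) agrees.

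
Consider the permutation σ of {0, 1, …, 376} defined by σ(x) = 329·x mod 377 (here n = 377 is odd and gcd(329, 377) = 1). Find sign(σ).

-1

Orbit of 134 under x↦329x: [134, 354, 350, 165, 374, 144, 251]… (length divides ord_377(329)).
8 cycles of lengths [84, 84, 84, 84, 28, 6, 6, 1].
n − c = 377 − 8 = 369; sign = (−1)^369 = -1.
(329|377)_J = -1 (Zolotarev's lemma cross-check).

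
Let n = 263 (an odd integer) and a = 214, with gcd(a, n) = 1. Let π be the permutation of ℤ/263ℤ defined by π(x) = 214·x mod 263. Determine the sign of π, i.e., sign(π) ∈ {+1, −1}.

-1

Start at x=8: 8 → 134 → 9 → 85 → 43 → 260 → 147 → … (one orbit).
Cycle lengths of π_214 on ℤ/263ℤ: [262, 1]; 2 cycles in total.
Σ(ℓ_i−1) = 263−2 = 261; sign = (−1)^261 = -1.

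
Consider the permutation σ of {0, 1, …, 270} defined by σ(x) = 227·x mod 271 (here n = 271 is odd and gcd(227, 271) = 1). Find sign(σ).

-1

Orbit of 199 under x↦227x: [199, 187, 173, 247, 243, 148, 263]… (length divides ord_271(227)).
Cycle type of π: 90×3 + 1; total 4 cycles.
Σ(ℓ_i−1) = 271−4 = 267; sign = (−1)^267 = -1.
Check: (227/271) = -1 by Zolotarev.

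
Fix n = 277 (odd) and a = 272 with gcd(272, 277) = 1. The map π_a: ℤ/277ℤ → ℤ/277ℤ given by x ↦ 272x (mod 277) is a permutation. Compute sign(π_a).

-1

Start at x=137: 137 → 146 → 101 → 49 → 32 → 117 → 246 → … (one orbit).
π_272 has 2 disjoint cycles with lengths [276, 1] on {0,…,276}.
277 − 2 = 275 transpositions; sign(π) = (−1)^275 = -1.
(272|277)_J = -1 (Zolotarev's lemma cross-check).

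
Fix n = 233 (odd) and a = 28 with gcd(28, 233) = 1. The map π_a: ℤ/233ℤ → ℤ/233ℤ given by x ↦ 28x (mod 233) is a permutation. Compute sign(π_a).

+1

Trace 113: π^k(113) = [113, 135, 52, 58, 226, 37, 104] for k=0..6.
The orbit structure of x ↦ 28x mod 233: 3 orbits of sizes [116, 116, 1].
n − c = 233 − 3 = 230; sign = (−1)^230 = +1.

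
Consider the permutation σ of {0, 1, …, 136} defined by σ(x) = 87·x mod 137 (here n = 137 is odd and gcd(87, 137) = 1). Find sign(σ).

Start at x=18: 18 → 59 → 64 → 88 → 121 → 115 → 4 → … (one orbit).
π_87 has 5 disjoint cycles with lengths [34, 34, 34, 34, 1] on {0,…,136}.
5 cycles on 137: each ℓ→(−1)^(ℓ−1), product (−1)^132 = +1.

+1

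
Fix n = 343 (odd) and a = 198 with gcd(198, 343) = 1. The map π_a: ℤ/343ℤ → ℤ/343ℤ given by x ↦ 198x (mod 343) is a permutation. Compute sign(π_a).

Trace 162: π^k(162) = [162, 177, 60, 218, 289, 284, 323] for k=0..6.
π_198 has 7 disjoint cycles with lengths [147, 147, 21, 21, 3, 3, 1] on {0,…,342}.
n − c = 343 − 7 = 336; sign = (−1)^336 = +1.

+1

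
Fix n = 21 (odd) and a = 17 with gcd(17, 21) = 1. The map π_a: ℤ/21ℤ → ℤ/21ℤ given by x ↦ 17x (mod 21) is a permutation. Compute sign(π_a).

+1

Start at x=17: 17 → 16 → 20 → 4 → 5 → 1 → 17 (one orbit).
Cycle type of π: 6×3 + 2 + 1; total 5 cycles.
21 − 5 = 16 transpositions; sign(π) = (−1)^16 = +1.
Via Zolotarev, sign(π_{17}) = (17|21) = +1.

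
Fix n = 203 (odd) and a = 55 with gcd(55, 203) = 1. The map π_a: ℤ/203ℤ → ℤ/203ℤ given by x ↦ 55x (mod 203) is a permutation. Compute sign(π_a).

Start at x=118: 118 → 197 → 76 → 120 → 104 → 36 → 153 → … (one orbit).
Cycle type of π: 28×7 + 2×3 + 1; total 11 cycles.
sign(π) = (−1)^{n − #cycles} = (−1)^{203−11} = (−1)^192 = +1.

+1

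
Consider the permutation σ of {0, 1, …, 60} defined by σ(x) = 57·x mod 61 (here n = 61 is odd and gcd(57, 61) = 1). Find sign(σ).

+1

Trace 1: π^k(1) = [1, 57, 16, 58, 12, 13, 9] for k=0..6.
The orbit structure of x ↦ 57x mod 61: 5 orbits of sizes [15, 15, 15, 15, 1].
n − c = 61 − 5 = 56; sign = (−1)^56 = +1.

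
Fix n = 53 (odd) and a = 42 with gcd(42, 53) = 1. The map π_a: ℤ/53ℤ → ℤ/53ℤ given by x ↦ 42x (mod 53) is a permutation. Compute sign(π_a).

+1

Start at x=16: 16 → 36 → 28 → 10 → 49 → 44 → 46 → … (one orbit).
5 cycles of lengths [13, 13, 13, 13, 1].
Σ(ℓ_i−1) = 53−5 = 48; sign = (−1)^48 = +1.
Check: (42/53) = +1 by Zolotarev.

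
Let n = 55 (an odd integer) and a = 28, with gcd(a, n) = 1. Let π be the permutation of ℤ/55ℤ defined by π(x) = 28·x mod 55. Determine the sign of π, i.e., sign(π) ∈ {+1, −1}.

+1

Trace 18: π^k(18) = [18, 9, 32, 16, 8, 4, 2] for k=0..6.
π_28 has 5 disjoint cycles with lengths [20, 20, 10, 4, 1] on {0,…,54}.
sign(π) = (−1)^{n − #cycles} = (−1)^{55−5} = (−1)^50 = +1.
(28|55)_J = +1 (Zolotarev's lemma cross-check).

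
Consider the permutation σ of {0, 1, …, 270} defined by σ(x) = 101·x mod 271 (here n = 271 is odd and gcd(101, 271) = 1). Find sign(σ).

-1

Orbit of 104 under x↦101x: [104, 206, 210, 72, 226, 62, 29]… (length divides ord_271(101)).
The orbit structure of x ↦ 101x mod 271: 2 orbits of sizes [270, 1].
sign(π) = (−1)^{n − #cycles} = (−1)^{271−2} = (−1)^269 = -1.
Check: (101/271) = -1 by Zolotarev.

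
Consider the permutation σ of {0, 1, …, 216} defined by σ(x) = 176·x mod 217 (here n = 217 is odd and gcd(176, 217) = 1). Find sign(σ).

Orbit of 57 under x↦176x: [57, 50, 120, 71, 127, 1, 176]… (length divides ord_217(176)).
Cycle type of π: 30×7 + 1×7; total 14 cycles.
217 − 14 = 203 transpositions; sign(π) = (−1)^203 = -1.
Via Zolotarev, sign(π_{176}) = (176|217) = -1.

-1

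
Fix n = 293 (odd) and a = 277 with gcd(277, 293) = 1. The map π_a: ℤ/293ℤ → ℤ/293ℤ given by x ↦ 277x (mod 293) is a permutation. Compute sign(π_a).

Orbit of 158 under x↦277x: [158, 109, 14, 69, 68, 84, 121]… (length divides ord_293(277)).
The orbit structure of x ↦ 277x mod 293: 3 orbits of sizes [146, 146, 1].
n − c = 293 − 3 = 290; sign = (−1)^290 = +1.

+1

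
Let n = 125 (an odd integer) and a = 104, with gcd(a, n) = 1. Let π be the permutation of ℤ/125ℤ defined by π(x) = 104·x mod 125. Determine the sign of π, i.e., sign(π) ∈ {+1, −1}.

+1

Orbit of 64 under x↦104x: [64, 31, 99, 46, 34, 36, 119]… (length divides ord_125(104)).
The orbit structure of x ↦ 104x mod 125: 7 orbits of sizes [50, 50, 10, 10, 2, 2, 1].
n − c = 125 − 7 = 118; sign = (−1)^118 = +1.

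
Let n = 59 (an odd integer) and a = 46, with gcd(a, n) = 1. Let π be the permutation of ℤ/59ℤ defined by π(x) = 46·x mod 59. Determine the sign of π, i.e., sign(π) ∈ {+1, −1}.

Trace 19: π^k(19) = [19, 48, 25, 29, 36, 4, 7] for k=0..6.
The orbit structure of x ↦ 46x mod 59: 3 orbits of sizes [29, 29, 1].
With 3 cycles on 59 points, sign = (−1)^{59−3} = +1.

+1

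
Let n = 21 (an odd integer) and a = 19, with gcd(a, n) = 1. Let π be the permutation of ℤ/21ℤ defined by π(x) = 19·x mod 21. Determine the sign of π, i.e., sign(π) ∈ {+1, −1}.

Start at x=16: 16 → 10 → 1 → 19 → 4 → 13 → 16 (one orbit).
π_19 has 6 disjoint cycles with lengths [6, 6, 6, 1, 1, 1] on {0,…,20}.
Σ(ℓ_i−1) = 21−6 = 15; sign = (−1)^15 = -1.

-1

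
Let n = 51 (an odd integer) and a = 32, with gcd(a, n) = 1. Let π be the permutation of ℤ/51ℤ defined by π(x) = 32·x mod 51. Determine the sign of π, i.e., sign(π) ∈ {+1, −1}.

-1

Orbit of 8 under x↦32x: [8, 1, 32, 4, 26, 16, 2]… (length divides ord_51(32)).
Decompose π into cycles: lengths [8, 8, 8, 8, 8, 8, 2, 1] (8 cycles, including the fixed point 0).
n − c = 51 − 8 = 43; sign = (−1)^43 = -1.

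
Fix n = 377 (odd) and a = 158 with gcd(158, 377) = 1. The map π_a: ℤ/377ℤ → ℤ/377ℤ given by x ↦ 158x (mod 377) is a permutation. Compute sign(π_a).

Start at x=168: 168 → 154 → 204 → 187 → 140 → 254 → 170 → … (one orbit).
8 cycles of lengths [84, 84, 84, 84, 14, 14, 12, 1].
n − c = 377 − 8 = 369; sign = (−1)^369 = -1.
Via Zolotarev, sign(π_{158}) = (158|377) = -1.

-1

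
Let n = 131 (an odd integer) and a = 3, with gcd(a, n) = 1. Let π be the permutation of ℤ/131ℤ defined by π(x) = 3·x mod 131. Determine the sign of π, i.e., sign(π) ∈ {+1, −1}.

+1

Orbit of 62 under x↦3x: [62, 55, 34, 102, 44, 1, 3]… (length divides ord_131(3)).
Cycle type of π: 65×2 + 1; total 3 cycles.
3 cycles on 131: each ℓ→(−1)^(ℓ−1), product (−1)^128 = +1.
(3|131)_J = +1 (Zolotarev's lemma cross-check).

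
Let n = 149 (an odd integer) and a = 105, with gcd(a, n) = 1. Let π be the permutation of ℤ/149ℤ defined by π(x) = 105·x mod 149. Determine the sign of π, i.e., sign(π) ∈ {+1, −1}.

Orbit of 44 under x↦105x: [44, 1, 105, 148]… (length divides ord_149(105)).
38 cycles of lengths [4, 4, 4, 4, 4, 4, 4, 4, 4, 4, 4, 4, 4, 4, 4, 4, 4, 4, 4, 4, 4, 4, 4, 4, 4, 4, 4, 4, 4, 4, 4, 4, 4, 4, 4, 4, 4, 1].
sign(π) = (−1)^{n − #cycles} = (−1)^{149−38} = (−1)^111 = -1.
The Jacobi symbol (105|149) = -1 (Zolotarev) agrees.

-1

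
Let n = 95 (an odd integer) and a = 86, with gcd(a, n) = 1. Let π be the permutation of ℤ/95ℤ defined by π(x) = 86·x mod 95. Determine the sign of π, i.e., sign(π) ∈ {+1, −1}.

Start at x=21: 21 → 1 → 86 → 81 → 31 → 6 → 41 → … (one orbit).
π_86 has 10 disjoint cycles with lengths [18, 18, 18, 18, 18, 1, 1, 1, 1, 1] on {0,…,94}.
n − c = 95 − 10 = 85; sign = (−1)^85 = -1.
Check: (86/95) = -1 by Zolotarev.

-1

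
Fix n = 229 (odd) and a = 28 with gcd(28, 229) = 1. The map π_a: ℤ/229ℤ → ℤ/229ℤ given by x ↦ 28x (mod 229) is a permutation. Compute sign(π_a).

Orbit of 52 under x↦28x: [52, 82, 6, 168, 124, 37, 120]… (length divides ord_229(28)).
The orbit structure of x ↦ 28x mod 229: 2 orbits of sizes [228, 1].
Σ(ℓ_i−1) = 229−2 = 227; sign = (−1)^227 = -1.
Via Zolotarev, sign(π_{28}) = (28|229) = -1.

-1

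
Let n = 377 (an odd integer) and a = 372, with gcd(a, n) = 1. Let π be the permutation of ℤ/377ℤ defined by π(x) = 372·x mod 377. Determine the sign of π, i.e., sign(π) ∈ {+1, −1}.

-1

Start at x=194: 194 → 161 → 326 → 255 → 233 → 343 → 170 → … (one orbit).
20 cycles of lengths [28, 28, 28, 28, 28, 28, 28, 28, 28, 28, 28, 28, 7, 7, 7, 7, 4, 4, 4, 1].
377 − 20 = 357 transpositions; sign(π) = (−1)^357 = -1.
Check: (372/377) = -1 by Zolotarev.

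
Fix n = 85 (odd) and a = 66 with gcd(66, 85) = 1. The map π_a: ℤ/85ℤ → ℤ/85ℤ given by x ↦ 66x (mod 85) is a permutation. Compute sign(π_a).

Orbit of 21 under x↦66x: [21, 26, 16, 36, 81, 76, 1]… (length divides ord_85(66)).
Decompose π into cycles: lengths [8, 8, 8, 8, 8, 8, 8, 8, 8, 8, 1, 1, 1, 1, 1] (15 cycles, including the fixed point 0).
85 − 15 = 70 transpositions; sign(π) = (−1)^70 = +1.

+1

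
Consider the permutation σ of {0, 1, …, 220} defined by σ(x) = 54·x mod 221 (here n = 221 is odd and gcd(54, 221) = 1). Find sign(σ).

Orbit of 179 under x↦54x: [179, 163, 183, 158, 134, 164, 16]… (length divides ord_221(54)).
Cycle type of π: 48×4 + 16 + 12 + 1; total 7 cycles.
With 7 cycles on 221 points, sign = (−1)^{221−7} = +1.
Zolotarev: (54|221) = +1, matching the cycle-count sign.

+1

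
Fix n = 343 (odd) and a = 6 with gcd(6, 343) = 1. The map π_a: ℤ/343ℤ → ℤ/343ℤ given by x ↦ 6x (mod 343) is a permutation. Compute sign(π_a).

-1

Start at x=85: 85 → 167 → 316 → 181 → 57 → 342 → 337 → … (one orbit).
The orbit structure of x ↦ 6x mod 343: 10 orbits of sizes [98, 98, 98, 14, 14, 14, 2, 2, 2, 1].
343 − 10 = 333 transpositions; sign(π) = (−1)^333 = -1.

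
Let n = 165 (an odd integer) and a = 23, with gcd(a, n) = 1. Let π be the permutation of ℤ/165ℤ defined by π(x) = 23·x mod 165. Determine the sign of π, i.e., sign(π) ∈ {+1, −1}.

Start at x=122: 122 → 1 → 23 → 34 → 122 (one orbit).
55 cycles of lengths [4, 4, 4, 4, 4, 4, 4, 4, 4, 4, 4, 4, 4, 4, 4, 4, 4, 4, 4, 4, 4, 4, 4, 4, 4, 4, 4, 4, 4, 4, 4, 4, 4, 2, 2, 2, 2, 2, 2, 2, 2, 2, 2, 2, 1, 1, 1, 1, 1, 1, 1, 1, 1, 1, 1].
Σ(ℓ_i−1) = 165−55 = 110; sign = (−1)^110 = +1.

+1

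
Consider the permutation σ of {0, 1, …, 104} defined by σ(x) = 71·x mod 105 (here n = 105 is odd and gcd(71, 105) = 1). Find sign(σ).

Orbit of 71 under x↦71x: [71, 1]… (length divides ord_105(71)).
Decompose π into cycles: lengths [2, 2, 2, 2, 2, 2, 2, 2, 2, 2, 2, 2, 2, 2, 2, 2, 2, 2, 2, 2, 2, 2, 2, 2, 2, 2, 2, 2, 2, 2, 2, 2, 2, 2, 2, 1, 1, 1, 1, 1, 1, 1, 1, 1, 1, 1, 1, 1, 1, 1, 1, 1, 1, 1, 1, 1, 1, 1, 1, 1, 1, 1, 1, 1, 1, 1, 1, 1, 1, 1] (70 cycles, including the fixed point 0).
n − c = 105 − 70 = 35; sign = (−1)^35 = -1.
Via Zolotarev, sign(π_{71}) = (71|105) = -1.

-1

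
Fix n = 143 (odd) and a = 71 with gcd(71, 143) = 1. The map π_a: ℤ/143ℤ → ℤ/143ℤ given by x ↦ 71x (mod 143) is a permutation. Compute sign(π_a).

Start at x=89: 89 → 27 → 58 → 114 → 86 → 100 → 93 → … (one orbit).
The orbit structure of x ↦ 71x mod 143: 6 orbits of sizes [60, 60, 12, 5, 5, 1].
Σ(ℓ_i−1) = 143−6 = 137; sign = (−1)^137 = -1.

-1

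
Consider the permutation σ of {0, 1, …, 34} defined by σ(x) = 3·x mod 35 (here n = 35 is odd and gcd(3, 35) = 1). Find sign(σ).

+1

Orbit of 33 under x↦3x: [33, 29, 17, 16, 13, 4, 12]… (length divides ord_35(3)).
Decompose π into cycles: lengths [12, 12, 6, 4, 1] (5 cycles, including the fixed point 0).
Σ(ℓ_i−1) = 35−5 = 30; sign = (−1)^30 = +1.
The Jacobi symbol (3|35) = +1 (Zolotarev) agrees.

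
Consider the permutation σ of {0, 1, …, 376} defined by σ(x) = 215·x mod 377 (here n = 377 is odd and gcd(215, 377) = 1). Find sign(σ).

Trace 204: π^k(204) = [204, 128, 376, 162, 146, 99, 173] for k=0..6.
Decompose π into cycles: lengths [12, 12, 12, 12, 12, 12, 12, 12, 12, 12, 12, 12, 12, 12, 12, 12, 12, 12, 12, 12, 12, 12, 12, 12, 12, 12, 12, 12, 12, 4, 4, 4, 4, 4, 4, 4, 1] (37 cycles, including the fixed point 0).
n − c = 377 − 37 = 340; sign = (−1)^340 = +1.
The Jacobi symbol (215|377) = +1 (Zolotarev) agrees.

+1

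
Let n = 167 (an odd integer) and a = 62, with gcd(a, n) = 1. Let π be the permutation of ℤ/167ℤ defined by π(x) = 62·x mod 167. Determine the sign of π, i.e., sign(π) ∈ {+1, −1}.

+1

Start at x=152: 152 → 72 → 122 → 49 → 32 → 147 → 96 → … (one orbit).
Decompose π into cycles: lengths [83, 83, 1] (3 cycles, including the fixed point 0).
Σ(ℓ_i−1) = 167−3 = 164; sign = (−1)^164 = +1.
Check: (62/167) = +1 by Zolotarev.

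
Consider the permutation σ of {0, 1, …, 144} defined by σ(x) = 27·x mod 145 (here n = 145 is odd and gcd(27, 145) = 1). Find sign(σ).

Trace 81: π^k(81) = [81, 12, 34, 48, 136, 47, 109] for k=0..6.
π_27 has 7 disjoint cycles with lengths [28, 28, 28, 28, 28, 4, 1] on {0,…,144}.
With 7 cycles on 145 points, sign = (−1)^{145−7} = +1.
The Jacobi symbol (27|145) = +1 (Zolotarev) agrees.

+1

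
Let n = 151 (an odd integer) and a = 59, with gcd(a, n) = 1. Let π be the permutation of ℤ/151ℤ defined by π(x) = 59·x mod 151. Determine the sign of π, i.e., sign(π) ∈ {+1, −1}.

+1

Start at x=59: 59 → 8 → 19 → 64 → 1 → 59 (one orbit).
31 cycles of lengths [5, 5, 5, 5, 5, 5, 5, 5, 5, 5, 5, 5, 5, 5, 5, 5, 5, 5, 5, 5, 5, 5, 5, 5, 5, 5, 5, 5, 5, 5, 1].
sign(π) = (−1)^{n − #cycles} = (−1)^{151−31} = (−1)^120 = +1.
Via Zolotarev, sign(π_{59}) = (59|151) = +1.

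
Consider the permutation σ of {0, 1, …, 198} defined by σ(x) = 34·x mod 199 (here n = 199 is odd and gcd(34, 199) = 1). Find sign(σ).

Orbit of 184 under x↦34x: [184, 87, 172, 77, 31, 59, 16]… (length divides ord_199(34)).
Cycle lengths of π_34 on ℤ/199ℤ: [198, 1]; 2 cycles in total.
2 cycles on 199: each ℓ→(−1)^(ℓ−1), product (−1)^197 = -1.
Zolotarev: (34|199) = -1, matching the cycle-count sign.

-1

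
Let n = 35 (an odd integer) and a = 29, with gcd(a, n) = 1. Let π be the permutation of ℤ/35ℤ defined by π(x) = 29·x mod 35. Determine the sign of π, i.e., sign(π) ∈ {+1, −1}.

+1

Orbit of 1 under x↦29x: [1, 29]… (length divides ord_35(29)).
Cycle type of π: 2×14 + 1×7; total 21 cycles.
sign(π) = (−1)^{n − #cycles} = (−1)^{35−21} = (−1)^14 = +1.
(29|35)_J = +1 (Zolotarev's lemma cross-check).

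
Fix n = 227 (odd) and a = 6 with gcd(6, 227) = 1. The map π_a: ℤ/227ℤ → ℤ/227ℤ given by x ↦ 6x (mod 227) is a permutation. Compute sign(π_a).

Orbit of 22 under x↦6x: [22, 132, 111, 212, 137, 141, 165]… (length divides ord_227(6)).
The orbit structure of x ↦ 6x mod 227: 2 orbits of sizes [226, 1].
Σ(ℓ_i−1) = 227−2 = 225; sign = (−1)^225 = -1.

-1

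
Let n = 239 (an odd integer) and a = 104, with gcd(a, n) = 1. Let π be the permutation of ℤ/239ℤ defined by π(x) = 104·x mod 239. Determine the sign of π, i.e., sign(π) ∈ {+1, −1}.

-1

Orbit of 47 under x↦104x: [47, 108, 238, 135, 178, 109, 103]… (length divides ord_239(104)).
The orbit structure of x ↦ 104x mod 239: 2 orbits of sizes [238, 1].
With 2 cycles on 239 points, sign = (−1)^{239−2} = -1.
Check: (104/239) = -1 by Zolotarev.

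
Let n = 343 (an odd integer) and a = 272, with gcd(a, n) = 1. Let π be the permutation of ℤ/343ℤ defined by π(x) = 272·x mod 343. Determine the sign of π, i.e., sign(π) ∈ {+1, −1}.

-1

Orbit of 127 under x↦272x: [127, 244, 169, 6, 260, 62, 57]… (length divides ord_343(272)).
Decompose π into cycles: lengths [98, 98, 98, 14, 14, 14, 2, 2, 2, 1] (10 cycles, including the fixed point 0).
With 10 cycles on 343 points, sign = (−1)^{343−10} = -1.
Zolotarev: (272|343) = -1, matching the cycle-count sign.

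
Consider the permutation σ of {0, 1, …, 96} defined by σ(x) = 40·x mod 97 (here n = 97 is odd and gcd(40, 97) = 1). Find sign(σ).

Start at x=22: 22 → 7 → 86 → 45 → 54 → 26 → 70 → … (one orbit).
Decompose π into cycles: lengths [96, 1] (2 cycles, including the fixed point 0).
sign(π) = (−1)^{n − #cycles} = (−1)^{97−2} = (−1)^95 = -1.

-1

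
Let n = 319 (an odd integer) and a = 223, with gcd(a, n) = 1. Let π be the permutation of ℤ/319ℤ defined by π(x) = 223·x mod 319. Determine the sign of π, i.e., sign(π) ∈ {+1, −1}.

Orbit of 256 under x↦223x: [256, 306, 291, 136, 23, 25, 152]… (length divides ord_319(223)).
15 cycles of lengths [35, 35, 35, 35, 35, 35, 35, 35, 7, 7, 7, 7, 5, 5, 1].
319 − 15 = 304 transpositions; sign(π) = (−1)^304 = +1.
(223|319)_J = +1 (Zolotarev's lemma cross-check).

+1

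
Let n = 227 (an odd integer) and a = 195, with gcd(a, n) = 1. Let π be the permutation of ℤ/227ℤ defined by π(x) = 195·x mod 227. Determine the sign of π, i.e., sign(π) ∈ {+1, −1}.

+1

Orbit of 69 under x↦195x: [69, 62, 59, 155, 34, 47, 85]… (length divides ord_227(195)).
π_195 has 3 disjoint cycles with lengths [113, 113, 1] on {0,…,226}.
sign(π) = (−1)^{n − #cycles} = (−1)^{227−3} = (−1)^224 = +1.
(195|227)_J = +1 (Zolotarev's lemma cross-check).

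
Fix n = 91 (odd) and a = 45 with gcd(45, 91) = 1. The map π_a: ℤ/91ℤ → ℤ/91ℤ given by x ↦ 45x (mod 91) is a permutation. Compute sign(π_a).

Start at x=59: 59 → 16 → 83 → 4 → 89 → 1 → 45 → … (one orbit).
Decompose π into cycles: lengths [12, 12, 12, 12, 12, 12, 12, 6, 1] (9 cycles, including the fixed point 0).
9 cycles on 91: each ℓ→(−1)^(ℓ−1), product (−1)^82 = +1.
Zolotarev: (45|91) = +1, matching the cycle-count sign.

+1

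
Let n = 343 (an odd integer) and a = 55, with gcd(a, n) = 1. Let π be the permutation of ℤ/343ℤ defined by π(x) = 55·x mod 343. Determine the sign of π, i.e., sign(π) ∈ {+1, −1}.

Orbit of 288 under x↦55x: [288, 62, 323, 272, 211, 286, 295]… (length divides ord_343(55)).
π_55 has 10 disjoint cycles with lengths [98, 98, 98, 14, 14, 14, 2, 2, 2, 1] on {0,…,342}.
sign(π) = (−1)^{n − #cycles} = (−1)^{343−10} = (−1)^333 = -1.
Via Zolotarev, sign(π_{55}) = (55|343) = -1.

-1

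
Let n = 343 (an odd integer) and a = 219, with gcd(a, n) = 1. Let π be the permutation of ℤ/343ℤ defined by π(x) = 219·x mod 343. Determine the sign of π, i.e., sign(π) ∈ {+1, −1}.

Start at x=22: 22 → 16 → 74 → 85 → 93 → 130 → 1 → … (one orbit).
Decompose π into cycles: lengths [147, 147, 21, 21, 3, 3, 1] (7 cycles, including the fixed point 0).
7 cycles on 343: each ℓ→(−1)^(ℓ−1), product (−1)^336 = +1.

+1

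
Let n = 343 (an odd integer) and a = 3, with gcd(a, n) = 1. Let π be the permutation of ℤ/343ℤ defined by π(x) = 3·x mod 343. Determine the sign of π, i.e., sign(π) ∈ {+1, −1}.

Trace 239: π^k(239) = [239, 31, 93, 279, 151, 110, 330] for k=0..6.
The orbit structure of x ↦ 3x mod 343: 4 orbits of sizes [294, 42, 6, 1].
4 cycles on 343: each ℓ→(−1)^(ℓ−1), product (−1)^339 = -1.

-1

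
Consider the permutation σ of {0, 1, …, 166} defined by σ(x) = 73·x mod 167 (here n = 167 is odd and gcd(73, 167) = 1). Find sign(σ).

-1

Trace 44: π^k(44) = [44, 39, 8, 83, 47, 91, 130] for k=0..6.
π_73 has 2 disjoint cycles with lengths [166, 1] on {0,…,166}.
Σ(ℓ_i−1) = 167−2 = 165; sign = (−1)^165 = -1.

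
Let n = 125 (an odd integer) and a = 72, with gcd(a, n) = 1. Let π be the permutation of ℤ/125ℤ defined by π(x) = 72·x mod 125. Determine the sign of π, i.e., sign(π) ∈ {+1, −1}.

-1

Start at x=36: 36 → 92 → 124 → 53 → 66 → 2 → 19 → … (one orbit).
The orbit structure of x ↦ 72x mod 125: 4 orbits of sizes [100, 20, 4, 1].
With 4 cycles on 125 points, sign = (−1)^{125−4} = -1.
The Jacobi symbol (72|125) = -1 (Zolotarev) agrees.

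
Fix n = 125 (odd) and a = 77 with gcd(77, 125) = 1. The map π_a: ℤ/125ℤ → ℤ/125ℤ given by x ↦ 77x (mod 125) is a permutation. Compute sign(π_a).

Orbit of 18 under x↦77x: [18, 11, 97, 94, 113, 76, 102]… (length divides ord_125(77)).
4 cycles of lengths [100, 20, 4, 1].
125 − 4 = 121 transpositions; sign(π) = (−1)^121 = -1.
(77|125)_J = -1 (Zolotarev's lemma cross-check).

-1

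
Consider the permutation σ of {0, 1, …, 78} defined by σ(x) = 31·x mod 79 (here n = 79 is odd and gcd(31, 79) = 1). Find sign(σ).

Trace 62: π^k(62) = [62, 26, 16, 22, 50, 49, 18] for k=0..6.
Cycle lengths of π_31 on ℤ/79ℤ: [39, 39, 1]; 3 cycles in total.
Σ(ℓ_i−1) = 79−3 = 76; sign = (−1)^76 = +1.
Zolotarev: (31|79) = +1, matching the cycle-count sign.

+1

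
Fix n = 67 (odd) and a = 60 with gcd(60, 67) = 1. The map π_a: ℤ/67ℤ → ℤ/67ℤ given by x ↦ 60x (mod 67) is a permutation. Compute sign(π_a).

Trace 60: π^k(60) = [60, 49, 59, 56, 10, 64, 21] for k=0..6.
Cycle type of π: 33×2 + 1; total 3 cycles.
67 − 3 = 64 transpositions; sign(π) = (−1)^64 = +1.
Zolotarev: (60|67) = +1, matching the cycle-count sign.

+1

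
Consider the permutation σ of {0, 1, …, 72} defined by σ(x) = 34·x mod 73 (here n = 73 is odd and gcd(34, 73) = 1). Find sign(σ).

Trace 50: π^k(50) = [50, 21, 57, 40, 46, 31, 32] for k=0..6.
Decompose π into cycles: lengths [72, 1] (2 cycles, including the fixed point 0).
Σ(ℓ_i−1) = 73−2 = 71; sign = (−1)^71 = -1.
(34|73)_J = -1 (Zolotarev's lemma cross-check).

-1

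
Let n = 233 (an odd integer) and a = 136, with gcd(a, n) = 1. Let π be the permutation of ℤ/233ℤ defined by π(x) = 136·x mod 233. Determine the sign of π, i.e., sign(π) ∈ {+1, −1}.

Start at x=136: 136 → 89 → 221 → 232 → 97 → 144 → 12 → … (one orbit).
30 cycles of lengths [8, 8, 8, 8, 8, 8, 8, 8, 8, 8, 8, 8, 8, 8, 8, 8, 8, 8, 8, 8, 8, 8, 8, 8, 8, 8, 8, 8, 8, 1].
sign(π) = (−1)^{n − #cycles} = (−1)^{233−30} = (−1)^203 = -1.
The Jacobi symbol (136|233) = -1 (Zolotarev) agrees.

-1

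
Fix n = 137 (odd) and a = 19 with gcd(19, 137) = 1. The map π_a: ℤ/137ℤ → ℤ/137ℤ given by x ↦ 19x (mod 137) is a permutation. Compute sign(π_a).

+1

Orbit of 61 under x↦19x: [61, 63, 101, 1, 19, 87, 9]… (length divides ord_137(19)).
π_19 has 3 disjoint cycles with lengths [68, 68, 1] on {0,…,136}.
Σ(ℓ_i−1) = 137−3 = 134; sign = (−1)^134 = +1.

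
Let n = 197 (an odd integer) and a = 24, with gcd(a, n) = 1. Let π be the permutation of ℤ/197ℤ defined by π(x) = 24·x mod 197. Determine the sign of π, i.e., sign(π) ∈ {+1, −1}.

+1

Orbit of 100 under x↦24x: [100, 36, 76, 51, 42, 23, 158]… (length divides ord_197(24)).
The orbit structure of x ↦ 24x mod 197: 5 orbits of sizes [49, 49, 49, 49, 1].
n − c = 197 − 5 = 192; sign = (−1)^192 = +1.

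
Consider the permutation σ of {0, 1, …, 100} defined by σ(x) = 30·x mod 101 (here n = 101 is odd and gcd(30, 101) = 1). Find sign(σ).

+1

Start at x=76: 76 → 58 → 23 → 84 → 96 → 52 → 45 → … (one orbit).
π_30 has 3 disjoint cycles with lengths [50, 50, 1] on {0,…,100}.
sign(π) = (−1)^{n − #cycles} = (−1)^{101−3} = (−1)^98 = +1.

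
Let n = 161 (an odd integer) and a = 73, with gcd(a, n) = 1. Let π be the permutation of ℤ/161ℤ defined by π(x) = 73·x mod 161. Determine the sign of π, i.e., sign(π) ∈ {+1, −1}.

-1

Start at x=3: 3 → 58 → 48 → 123 → 124 → 36 → 52 → … (one orbit).
6 cycles of lengths [66, 66, 11, 11, 6, 1].
n − c = 161 − 6 = 155; sign = (−1)^155 = -1.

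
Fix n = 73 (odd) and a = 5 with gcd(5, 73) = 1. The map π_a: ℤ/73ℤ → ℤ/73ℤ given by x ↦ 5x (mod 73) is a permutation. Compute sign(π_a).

-1

Start at x=61: 61 → 13 → 65 → 33 → 19 → 22 → 37 → … (one orbit).
Decompose π into cycles: lengths [72, 1] (2 cycles, including the fixed point 0).
2 cycles on 73: each ℓ→(−1)^(ℓ−1), product (−1)^71 = -1.
(5|73)_J = -1 (Zolotarev's lemma cross-check).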